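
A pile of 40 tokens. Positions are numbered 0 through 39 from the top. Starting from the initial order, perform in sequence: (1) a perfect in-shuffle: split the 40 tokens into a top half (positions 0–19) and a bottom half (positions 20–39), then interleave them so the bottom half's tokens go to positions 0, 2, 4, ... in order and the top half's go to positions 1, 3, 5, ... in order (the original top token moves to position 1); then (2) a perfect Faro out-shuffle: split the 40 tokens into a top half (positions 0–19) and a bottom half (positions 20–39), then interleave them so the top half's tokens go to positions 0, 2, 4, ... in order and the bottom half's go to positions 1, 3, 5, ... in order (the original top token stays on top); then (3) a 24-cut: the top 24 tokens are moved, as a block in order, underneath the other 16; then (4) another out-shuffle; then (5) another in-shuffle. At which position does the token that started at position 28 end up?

Track the token from position 28 forward through each operation:
  after op 1 (in-shuffle): 28 → 16
  after op 2 (out-shuffle): 16 → 32
  after op 3 (cut 24): 32 → 8
  after op 4 (out-shuffle): 8 → 16
  after op 5 (in-shuffle): 16 → 33

33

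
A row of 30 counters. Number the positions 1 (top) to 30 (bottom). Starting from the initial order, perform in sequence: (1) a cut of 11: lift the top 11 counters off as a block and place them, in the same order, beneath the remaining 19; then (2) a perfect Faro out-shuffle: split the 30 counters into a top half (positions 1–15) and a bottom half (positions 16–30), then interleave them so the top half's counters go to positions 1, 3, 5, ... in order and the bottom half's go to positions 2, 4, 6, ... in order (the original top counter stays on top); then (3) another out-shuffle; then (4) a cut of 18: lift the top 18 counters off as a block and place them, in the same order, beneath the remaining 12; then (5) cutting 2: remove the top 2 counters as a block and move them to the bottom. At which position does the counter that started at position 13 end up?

15

Track the counter from position 13 forward through each operation:
  after op 1 (cut 11): 13 → 2
  after op 2 (out-shuffle): 2 → 3
  after op 3 (out-shuffle): 3 → 5
  after op 4 (cut 18): 5 → 17
  after op 5 (cut 2): 17 → 15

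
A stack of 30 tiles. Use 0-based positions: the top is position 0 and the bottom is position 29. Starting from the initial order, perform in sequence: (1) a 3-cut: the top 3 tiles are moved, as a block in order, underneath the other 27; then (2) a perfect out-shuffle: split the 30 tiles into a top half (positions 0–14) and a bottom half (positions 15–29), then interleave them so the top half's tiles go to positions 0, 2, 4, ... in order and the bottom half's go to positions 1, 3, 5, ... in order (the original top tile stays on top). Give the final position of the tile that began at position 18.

Track the tile from position 18 forward through each operation:
  after op 1 (cut 3): 18 → 15
  after op 2 (out-shuffle): 15 → 1

1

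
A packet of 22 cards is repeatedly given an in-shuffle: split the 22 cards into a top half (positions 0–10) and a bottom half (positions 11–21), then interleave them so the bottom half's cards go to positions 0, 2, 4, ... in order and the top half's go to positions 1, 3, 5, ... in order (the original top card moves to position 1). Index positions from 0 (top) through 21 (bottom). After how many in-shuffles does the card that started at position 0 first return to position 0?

Follow position 0 under repeated in-shuffles:
0 → 1 → 3 → 7 → 15 → 8 → 17 → 12 → 2 → 5 → 11 → 0
It first returns after 11 in-shuffles.

11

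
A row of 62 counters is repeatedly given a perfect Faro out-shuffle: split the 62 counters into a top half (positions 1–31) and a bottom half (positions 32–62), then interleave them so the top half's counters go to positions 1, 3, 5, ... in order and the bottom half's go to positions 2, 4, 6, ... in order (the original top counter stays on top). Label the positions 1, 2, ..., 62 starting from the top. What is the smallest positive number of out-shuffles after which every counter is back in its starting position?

The out-shuffle permutes the 62 positions with cycle lengths [1, 1, 60].
Every counter is home exactly when every cycle has completed a whole number of laps, i.e. after lcm(1, 60) = 60 out-shuffles.

60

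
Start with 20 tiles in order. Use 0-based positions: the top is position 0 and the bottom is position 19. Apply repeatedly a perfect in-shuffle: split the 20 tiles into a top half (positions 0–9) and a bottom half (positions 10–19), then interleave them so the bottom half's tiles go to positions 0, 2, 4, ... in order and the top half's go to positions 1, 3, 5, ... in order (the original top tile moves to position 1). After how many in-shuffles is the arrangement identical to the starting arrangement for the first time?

The in-shuffle permutes the 20 positions with cycle lengths [2, 3, 3, 6, 6].
Every tile is home exactly when every cycle has completed a whole number of laps, i.e. after lcm(2, 3, 6) = 6 in-shuffles.

6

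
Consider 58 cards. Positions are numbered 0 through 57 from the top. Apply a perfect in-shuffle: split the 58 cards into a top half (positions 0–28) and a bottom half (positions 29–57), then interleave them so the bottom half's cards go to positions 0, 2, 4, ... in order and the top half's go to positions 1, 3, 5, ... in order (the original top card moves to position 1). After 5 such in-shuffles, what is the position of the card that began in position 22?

Track the card's position through each in-shuffle:
22 → 45 → 32 → 6 → 13 → 27

27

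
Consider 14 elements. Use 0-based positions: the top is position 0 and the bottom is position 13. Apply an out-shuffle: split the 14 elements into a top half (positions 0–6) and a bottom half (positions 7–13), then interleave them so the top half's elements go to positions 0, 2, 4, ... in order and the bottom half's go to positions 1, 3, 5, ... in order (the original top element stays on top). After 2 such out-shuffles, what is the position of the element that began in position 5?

Track the element's position through each out-shuffle:
5 → 10 → 7

7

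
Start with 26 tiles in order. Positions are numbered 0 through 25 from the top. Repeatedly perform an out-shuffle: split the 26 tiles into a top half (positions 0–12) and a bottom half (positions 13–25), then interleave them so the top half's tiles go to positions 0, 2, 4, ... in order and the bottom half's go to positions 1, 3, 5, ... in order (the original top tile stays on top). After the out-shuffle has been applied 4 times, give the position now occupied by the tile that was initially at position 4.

Track the tile's position through each out-shuffle:
4 → 8 → 16 → 7 → 14

14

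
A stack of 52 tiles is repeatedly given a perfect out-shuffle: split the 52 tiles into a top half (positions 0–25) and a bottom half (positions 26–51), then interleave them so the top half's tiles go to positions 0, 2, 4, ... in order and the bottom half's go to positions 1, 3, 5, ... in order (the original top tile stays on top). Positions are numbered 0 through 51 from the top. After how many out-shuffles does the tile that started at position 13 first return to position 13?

Follow position 13 under repeated out-shuffles:
13 → 26 → 1 → 2 → 4 → 8 → 16 → 32 → 13
It first returns after 8 out-shuffles.

8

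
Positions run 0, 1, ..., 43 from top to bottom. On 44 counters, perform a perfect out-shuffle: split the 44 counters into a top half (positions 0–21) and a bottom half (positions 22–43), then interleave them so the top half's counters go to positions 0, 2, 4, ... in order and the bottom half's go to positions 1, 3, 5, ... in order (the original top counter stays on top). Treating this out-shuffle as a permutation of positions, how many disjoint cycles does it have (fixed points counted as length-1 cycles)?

Trace each unvisited position around until it returns:
(0) (1 2 4 8 16 32 ... len 14) (3 6 12 24 5 10 ... len 14) (7 14 28 13 26 9 ... len 14) (43)
5 cycles in total.

5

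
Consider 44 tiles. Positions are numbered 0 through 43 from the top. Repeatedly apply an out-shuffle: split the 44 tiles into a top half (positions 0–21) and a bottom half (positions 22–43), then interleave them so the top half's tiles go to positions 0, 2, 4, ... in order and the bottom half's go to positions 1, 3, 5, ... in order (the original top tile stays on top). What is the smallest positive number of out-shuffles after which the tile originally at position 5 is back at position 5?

14

Follow position 5 under repeated out-shuffles:
5 → 10 → 20 → 40 → 37 → 31 → 19 → 38 → 33 → 23 → 3 → 6 → 12 → 24 → 5
It first returns after 14 out-shuffles.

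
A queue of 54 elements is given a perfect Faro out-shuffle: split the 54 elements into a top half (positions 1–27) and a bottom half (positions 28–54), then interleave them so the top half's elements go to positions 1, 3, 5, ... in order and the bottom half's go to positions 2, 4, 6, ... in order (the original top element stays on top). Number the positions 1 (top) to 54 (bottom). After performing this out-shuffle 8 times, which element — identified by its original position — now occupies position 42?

Work backwards from position 42, undoing one out-shuffle at a time:
42 ← 48 ← 51 ← 26 ← 40 ← 47 ← 24 ← 39 ← 20
So the element now at position 42 started at position 20.

20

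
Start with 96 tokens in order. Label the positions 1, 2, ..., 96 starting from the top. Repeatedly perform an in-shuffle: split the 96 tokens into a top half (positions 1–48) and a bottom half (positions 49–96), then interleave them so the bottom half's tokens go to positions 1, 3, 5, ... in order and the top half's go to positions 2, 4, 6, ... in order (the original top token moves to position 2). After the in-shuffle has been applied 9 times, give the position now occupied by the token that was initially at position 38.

Track the token's position through each in-shuffle:
38 → 76 → 55 → 13 → 26 → 52 → 7 → 14 → 28 → 56

56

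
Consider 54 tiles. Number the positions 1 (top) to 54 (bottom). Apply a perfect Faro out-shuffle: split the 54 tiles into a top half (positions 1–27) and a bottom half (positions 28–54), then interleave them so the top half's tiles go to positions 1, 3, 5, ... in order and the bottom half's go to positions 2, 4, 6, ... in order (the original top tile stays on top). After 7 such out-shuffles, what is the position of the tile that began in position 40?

Track the tile's position through each out-shuffle:
40 → 26 → 51 → 48 → 42 → 30 → 6 → 11

11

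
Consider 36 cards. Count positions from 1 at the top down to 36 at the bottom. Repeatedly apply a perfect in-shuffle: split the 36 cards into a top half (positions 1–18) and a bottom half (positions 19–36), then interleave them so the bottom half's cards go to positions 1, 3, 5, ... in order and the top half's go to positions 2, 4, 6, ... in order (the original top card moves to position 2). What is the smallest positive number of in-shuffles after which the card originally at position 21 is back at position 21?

Follow position 21 under repeated in-shuffles:
21 → 5 → 10 → 20 → 3 → 6 → 12 → 24 → ... → 21 (length 36)
It first returns after 36 in-shuffles.

36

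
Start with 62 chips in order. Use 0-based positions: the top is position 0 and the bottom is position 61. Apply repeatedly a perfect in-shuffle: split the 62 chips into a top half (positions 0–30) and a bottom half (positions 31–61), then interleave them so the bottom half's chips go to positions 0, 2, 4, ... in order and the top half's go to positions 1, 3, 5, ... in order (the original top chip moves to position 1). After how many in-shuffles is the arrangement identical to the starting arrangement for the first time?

6

The in-shuffle permutes the 62 positions with cycle lengths [2, 3, 3, 6, 6, 6, 6, 6, 6, 6, 6, 6].
Every chip is home exactly when every cycle has completed a whole number of laps, i.e. after lcm(2, 3, 6) = 6 in-shuffles.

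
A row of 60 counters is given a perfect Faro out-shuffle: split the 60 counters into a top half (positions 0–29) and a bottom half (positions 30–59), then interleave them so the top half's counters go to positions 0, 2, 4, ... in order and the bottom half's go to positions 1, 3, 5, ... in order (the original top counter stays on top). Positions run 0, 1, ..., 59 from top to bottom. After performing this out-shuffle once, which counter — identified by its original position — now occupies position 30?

Work backwards from position 30, undoing one out-shuffle at a time:
30 ← 15
So the counter now at position 30 started at position 15.

15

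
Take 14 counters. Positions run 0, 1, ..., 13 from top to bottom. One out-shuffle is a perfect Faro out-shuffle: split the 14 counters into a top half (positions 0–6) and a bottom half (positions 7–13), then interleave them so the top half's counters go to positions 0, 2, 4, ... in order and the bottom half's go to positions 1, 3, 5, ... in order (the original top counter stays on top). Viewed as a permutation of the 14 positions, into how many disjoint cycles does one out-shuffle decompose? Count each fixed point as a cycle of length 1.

3

Trace each unvisited position around until it returns:
(0) (1 2 4 8 3 6 ... len 12) (13)
3 cycles in total.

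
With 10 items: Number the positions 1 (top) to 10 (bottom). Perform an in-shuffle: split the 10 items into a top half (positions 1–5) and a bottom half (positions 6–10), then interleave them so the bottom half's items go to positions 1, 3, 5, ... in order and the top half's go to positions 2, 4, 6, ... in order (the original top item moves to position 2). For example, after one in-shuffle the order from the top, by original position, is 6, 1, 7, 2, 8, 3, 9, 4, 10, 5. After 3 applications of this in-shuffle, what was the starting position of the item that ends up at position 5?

2

Work backwards from position 5, undoing one in-shuffle at a time:
5 ← 8 ← 4 ← 2
So the item now at position 5 started at position 2.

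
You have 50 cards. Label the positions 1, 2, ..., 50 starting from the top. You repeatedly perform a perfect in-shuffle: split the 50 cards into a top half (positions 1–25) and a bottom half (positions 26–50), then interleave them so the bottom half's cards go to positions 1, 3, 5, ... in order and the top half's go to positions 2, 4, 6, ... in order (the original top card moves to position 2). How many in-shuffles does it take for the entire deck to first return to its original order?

8

The in-shuffle permutes the 50 positions with cycle lengths [2, 8, 8, 8, 8, 8, 8].
Every card is home exactly when every cycle has completed a whole number of laps, i.e. after lcm(2, 8) = 8 in-shuffles.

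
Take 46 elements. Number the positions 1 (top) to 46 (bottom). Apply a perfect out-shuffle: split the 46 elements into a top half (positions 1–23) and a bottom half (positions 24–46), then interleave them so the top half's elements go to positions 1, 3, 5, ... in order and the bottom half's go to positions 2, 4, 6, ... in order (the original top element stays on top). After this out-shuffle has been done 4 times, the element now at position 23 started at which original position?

8

Work backwards from position 23, undoing one out-shuffle at a time:
23 ← 12 ← 29 ← 15 ← 8
So the element now at position 23 started at position 8.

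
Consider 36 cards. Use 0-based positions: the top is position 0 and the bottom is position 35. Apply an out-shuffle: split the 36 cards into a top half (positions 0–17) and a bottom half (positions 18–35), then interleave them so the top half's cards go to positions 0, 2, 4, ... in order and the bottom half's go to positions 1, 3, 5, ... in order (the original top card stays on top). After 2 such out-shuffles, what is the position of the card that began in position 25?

30

Track the card's position through each out-shuffle:
25 → 15 → 30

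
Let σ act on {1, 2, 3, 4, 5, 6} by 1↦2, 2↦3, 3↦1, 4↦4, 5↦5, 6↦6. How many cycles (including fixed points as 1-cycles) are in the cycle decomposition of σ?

Cycle decomposition: (1 2 3) (4) (5) (6).
4 cycles.

4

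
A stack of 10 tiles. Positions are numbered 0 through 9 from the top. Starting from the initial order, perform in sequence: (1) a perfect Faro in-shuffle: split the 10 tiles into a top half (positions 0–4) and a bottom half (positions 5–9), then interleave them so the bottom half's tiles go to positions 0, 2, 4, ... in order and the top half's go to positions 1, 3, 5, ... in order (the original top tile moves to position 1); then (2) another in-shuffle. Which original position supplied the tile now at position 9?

7

Undo the operations in reverse order, starting from position 9:
  undo op 2 (in-shuffle, from top half): 9 ← 4
  undo op 1 (in-shuffle, from bottom half): 4 ← 7
So the tile at position 9 came from original position 7.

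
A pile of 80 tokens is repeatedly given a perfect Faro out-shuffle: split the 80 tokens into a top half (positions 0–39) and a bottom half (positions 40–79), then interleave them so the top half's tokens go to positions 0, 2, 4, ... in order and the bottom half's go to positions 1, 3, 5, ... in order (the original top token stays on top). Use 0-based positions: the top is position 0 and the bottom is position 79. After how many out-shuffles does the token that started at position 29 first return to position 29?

39

Follow position 29 under repeated out-shuffles:
29 → 58 → 37 → 74 → 69 → 59 → 39 → 78 → ... → 29 (length 39)
It first returns after 39 out-shuffles.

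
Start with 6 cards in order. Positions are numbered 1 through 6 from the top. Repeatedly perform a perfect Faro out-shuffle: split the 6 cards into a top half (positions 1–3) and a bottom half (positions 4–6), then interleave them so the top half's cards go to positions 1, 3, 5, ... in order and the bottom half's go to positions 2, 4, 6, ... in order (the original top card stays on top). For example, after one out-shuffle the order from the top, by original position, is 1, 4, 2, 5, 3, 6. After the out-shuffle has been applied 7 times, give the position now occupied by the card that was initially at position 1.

Position 1 is a fixed point of every out-shuffle, so the card never moves.

1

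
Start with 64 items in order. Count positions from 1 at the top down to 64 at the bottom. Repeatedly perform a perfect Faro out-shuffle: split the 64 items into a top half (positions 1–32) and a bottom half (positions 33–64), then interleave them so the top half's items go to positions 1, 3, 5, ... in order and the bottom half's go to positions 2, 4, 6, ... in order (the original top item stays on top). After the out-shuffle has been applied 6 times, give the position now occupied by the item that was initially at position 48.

48

Track the item's position through each out-shuffle:
48 → 32 → 63 → 62 → 60 → 56 → 48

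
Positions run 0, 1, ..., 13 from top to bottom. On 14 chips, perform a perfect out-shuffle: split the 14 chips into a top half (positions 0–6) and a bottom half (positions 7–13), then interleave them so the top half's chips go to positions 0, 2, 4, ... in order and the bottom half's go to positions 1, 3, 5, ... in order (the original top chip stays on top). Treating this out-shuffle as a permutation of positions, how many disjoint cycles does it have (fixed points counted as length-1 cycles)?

3

Trace each unvisited position around until it returns:
(0) (1 2 4 8 3 6 ... len 12) (13)
3 cycles in total.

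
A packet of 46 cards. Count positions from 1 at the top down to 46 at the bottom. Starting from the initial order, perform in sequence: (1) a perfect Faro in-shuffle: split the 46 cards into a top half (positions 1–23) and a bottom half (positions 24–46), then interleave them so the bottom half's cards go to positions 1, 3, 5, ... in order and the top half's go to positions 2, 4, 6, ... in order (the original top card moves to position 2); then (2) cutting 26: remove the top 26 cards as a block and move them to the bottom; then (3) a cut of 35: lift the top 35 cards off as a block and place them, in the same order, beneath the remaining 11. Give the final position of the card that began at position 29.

Track the card from position 29 forward through each operation:
  after op 1 (in-shuffle): 29 → 11
  after op 2 (cut 26): 11 → 31
  after op 3 (cut 35): 31 → 42

42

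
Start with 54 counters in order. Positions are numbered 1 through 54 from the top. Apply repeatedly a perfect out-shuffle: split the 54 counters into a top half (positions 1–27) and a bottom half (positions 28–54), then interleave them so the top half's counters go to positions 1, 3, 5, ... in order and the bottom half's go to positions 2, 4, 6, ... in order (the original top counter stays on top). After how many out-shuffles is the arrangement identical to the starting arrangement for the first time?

52

The out-shuffle permutes the 54 positions with cycle lengths [1, 1, 52].
Every counter is home exactly when every cycle has completed a whole number of laps, i.e. after lcm(1, 52) = 52 out-shuffles.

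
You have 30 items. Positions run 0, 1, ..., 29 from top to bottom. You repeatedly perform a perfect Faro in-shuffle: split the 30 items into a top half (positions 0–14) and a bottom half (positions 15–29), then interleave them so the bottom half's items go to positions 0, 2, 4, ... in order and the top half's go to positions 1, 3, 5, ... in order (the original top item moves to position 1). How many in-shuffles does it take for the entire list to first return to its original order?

5

The in-shuffle permutes the 30 positions with cycle lengths [5, 5, 5, 5, 5, 5].
Every item is home exactly when every cycle has completed a whole number of laps, i.e. after lcm(5) = 5 in-shuffles.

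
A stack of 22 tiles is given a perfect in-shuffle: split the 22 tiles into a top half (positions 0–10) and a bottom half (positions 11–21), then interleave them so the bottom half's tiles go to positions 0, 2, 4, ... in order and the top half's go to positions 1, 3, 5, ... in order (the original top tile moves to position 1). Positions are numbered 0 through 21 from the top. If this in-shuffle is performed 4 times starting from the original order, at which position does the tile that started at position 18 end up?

4

Track the tile's position through each in-shuffle:
18 → 14 → 6 → 13 → 4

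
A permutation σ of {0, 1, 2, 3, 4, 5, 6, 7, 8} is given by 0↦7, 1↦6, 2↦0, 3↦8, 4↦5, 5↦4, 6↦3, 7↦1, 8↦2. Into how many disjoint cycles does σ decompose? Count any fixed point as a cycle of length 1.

Cycle decomposition: (0 7 1 6 3 8 2) (4 5).
2 cycles.

2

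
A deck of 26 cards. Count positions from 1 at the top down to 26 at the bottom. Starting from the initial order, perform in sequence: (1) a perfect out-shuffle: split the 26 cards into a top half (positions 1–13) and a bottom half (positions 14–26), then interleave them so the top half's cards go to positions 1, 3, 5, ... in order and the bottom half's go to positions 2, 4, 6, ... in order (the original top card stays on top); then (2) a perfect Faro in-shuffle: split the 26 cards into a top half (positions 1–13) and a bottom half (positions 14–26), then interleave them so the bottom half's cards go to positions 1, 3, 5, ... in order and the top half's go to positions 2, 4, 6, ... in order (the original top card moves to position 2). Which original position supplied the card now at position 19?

Undo the operations in reverse order, starting from position 19:
  undo op 2 (in-shuffle, from bottom half): 19 ← 23
  undo op 1 (out-shuffle, from top half): 23 ← 12
So the card at position 19 came from original position 12.

12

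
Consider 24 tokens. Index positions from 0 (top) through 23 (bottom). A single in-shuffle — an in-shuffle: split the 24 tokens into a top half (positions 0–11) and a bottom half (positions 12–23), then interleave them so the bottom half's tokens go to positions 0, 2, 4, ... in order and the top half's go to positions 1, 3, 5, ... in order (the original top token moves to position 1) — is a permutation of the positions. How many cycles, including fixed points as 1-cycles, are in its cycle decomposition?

Trace each unvisited position around until it returns:
(0 1 3 7 15 6 ... len 20) (4 9 19 14)
2 cycles in total.

2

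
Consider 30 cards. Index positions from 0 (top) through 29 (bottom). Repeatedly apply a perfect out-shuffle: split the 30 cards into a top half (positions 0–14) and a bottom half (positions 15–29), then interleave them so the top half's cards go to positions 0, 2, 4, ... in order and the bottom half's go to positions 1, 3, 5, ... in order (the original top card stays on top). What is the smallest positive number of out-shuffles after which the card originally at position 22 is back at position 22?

Follow position 22 under repeated out-shuffles:
22 → 15 → 1 → 2 → 4 → 8 → 16 → 3 → ... → 22 (length 28)
It first returns after 28 out-shuffles.

28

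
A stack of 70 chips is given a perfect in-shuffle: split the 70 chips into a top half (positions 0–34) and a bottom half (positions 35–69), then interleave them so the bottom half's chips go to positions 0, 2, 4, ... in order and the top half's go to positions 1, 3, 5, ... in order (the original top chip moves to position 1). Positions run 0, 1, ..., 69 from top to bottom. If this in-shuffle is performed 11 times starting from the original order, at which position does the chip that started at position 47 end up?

Track the chip's position through each in-shuffle:
47 → 24 → 49 → 28 → 57 → 44 → 18 → 37 → 4 → 9 → 19 → 39

39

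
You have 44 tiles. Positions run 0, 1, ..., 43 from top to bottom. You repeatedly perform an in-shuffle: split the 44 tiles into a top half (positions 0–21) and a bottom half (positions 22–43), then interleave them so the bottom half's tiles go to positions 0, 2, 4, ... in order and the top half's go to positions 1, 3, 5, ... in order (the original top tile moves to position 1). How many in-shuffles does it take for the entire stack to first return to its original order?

12

The in-shuffle permutes the 44 positions with cycle lengths [2, 4, 4, 4, 6, 12, 12].
Every tile is home exactly when every cycle has completed a whole number of laps, i.e. after lcm(2, 4, 6, 12) = 12 in-shuffles.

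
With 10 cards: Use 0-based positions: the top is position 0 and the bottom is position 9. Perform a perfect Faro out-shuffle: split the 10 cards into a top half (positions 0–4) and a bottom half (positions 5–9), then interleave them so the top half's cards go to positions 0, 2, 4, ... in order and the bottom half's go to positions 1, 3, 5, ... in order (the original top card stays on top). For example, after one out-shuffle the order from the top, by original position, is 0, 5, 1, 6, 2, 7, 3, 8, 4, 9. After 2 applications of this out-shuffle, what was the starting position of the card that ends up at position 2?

Work backwards from position 2, undoing one out-shuffle at a time:
2 ← 1 ← 5
So the card now at position 2 started at position 5.

5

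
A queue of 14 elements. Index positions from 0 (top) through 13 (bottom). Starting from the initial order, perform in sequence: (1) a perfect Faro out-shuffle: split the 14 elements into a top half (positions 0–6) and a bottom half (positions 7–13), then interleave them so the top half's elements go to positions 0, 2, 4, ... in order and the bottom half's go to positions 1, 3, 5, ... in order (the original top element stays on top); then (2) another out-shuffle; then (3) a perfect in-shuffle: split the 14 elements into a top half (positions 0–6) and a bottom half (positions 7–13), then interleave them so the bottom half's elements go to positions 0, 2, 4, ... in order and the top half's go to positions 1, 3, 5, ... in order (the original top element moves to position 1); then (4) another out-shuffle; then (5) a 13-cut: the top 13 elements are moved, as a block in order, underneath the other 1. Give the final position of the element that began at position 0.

Track the element from position 0 forward through each operation:
  after op 1 (out-shuffle): 0 → 0
  after op 2 (out-shuffle): 0 → 0
  after op 3 (in-shuffle): 0 → 1
  after op 4 (out-shuffle): 1 → 2
  after op 5 (cut 13): 2 → 3

3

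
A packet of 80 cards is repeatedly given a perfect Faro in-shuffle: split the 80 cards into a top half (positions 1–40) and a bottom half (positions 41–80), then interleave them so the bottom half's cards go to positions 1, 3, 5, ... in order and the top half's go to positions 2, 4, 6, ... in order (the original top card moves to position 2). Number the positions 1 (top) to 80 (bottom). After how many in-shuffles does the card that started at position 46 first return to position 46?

54

Follow position 46 under repeated in-shuffles:
46 → 11 → 22 → 44 → 7 → 14 → 28 → 56 → ... → 46 (length 54)
It first returns after 54 in-shuffles.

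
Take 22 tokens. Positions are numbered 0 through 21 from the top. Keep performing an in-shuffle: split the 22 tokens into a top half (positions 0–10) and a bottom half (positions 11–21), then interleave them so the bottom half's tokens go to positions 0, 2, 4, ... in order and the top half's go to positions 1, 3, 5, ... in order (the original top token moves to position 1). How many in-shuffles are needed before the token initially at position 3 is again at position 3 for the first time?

11

Follow position 3 under repeated in-shuffles:
3 → 7 → 15 → 8 → 17 → 12 → 2 → 5 → 11 → 0 → 1 → 3
It first returns after 11 in-shuffles.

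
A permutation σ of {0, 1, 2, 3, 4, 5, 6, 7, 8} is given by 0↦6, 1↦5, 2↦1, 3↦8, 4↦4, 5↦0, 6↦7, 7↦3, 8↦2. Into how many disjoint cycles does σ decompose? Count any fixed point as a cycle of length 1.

2

Cycle decomposition: (0 6 7 3 8 2 1 5) (4).
2 cycles.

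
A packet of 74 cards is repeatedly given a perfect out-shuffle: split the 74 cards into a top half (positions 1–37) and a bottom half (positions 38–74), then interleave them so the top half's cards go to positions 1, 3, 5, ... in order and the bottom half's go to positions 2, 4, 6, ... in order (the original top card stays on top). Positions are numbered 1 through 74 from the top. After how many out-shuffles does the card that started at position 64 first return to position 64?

9

Follow position 64 under repeated out-shuffles:
64 → 54 → 34 → 67 → 60 → 46 → 18 → 35 → 69 → 64
It first returns after 9 out-shuffles.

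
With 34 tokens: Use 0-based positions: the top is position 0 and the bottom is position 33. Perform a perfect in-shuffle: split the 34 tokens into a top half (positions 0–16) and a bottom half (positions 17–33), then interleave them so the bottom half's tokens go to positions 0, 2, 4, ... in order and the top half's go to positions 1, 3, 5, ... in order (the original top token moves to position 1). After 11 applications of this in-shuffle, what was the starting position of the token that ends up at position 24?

14

Work backwards from position 24, undoing one in-shuffle at a time:
24 ← 29 ← 14 ← 24 ← 29 ← 14 ← 24 ← 29 ← 14 ← 24 ← 29 ← 14
So the token now at position 24 started at position 14.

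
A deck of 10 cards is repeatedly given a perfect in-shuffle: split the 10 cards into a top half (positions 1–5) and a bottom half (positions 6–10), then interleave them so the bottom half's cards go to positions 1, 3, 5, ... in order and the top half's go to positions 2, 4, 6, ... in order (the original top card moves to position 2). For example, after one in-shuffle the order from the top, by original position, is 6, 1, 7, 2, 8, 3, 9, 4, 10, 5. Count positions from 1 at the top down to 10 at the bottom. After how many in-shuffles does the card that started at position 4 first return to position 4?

Follow position 4 under repeated in-shuffles:
4 → 8 → 5 → 10 → 9 → 7 → 3 → 6 → 1 → 2 → 4
It first returns after 10 in-shuffles.

10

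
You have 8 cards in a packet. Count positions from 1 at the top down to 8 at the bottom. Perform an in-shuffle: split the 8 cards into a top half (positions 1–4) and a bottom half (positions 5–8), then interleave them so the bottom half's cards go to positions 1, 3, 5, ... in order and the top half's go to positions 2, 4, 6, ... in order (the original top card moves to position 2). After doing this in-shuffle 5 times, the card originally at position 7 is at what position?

Track the card's position through each in-shuffle:
7 → 5 → 1 → 2 → 4 → 8

8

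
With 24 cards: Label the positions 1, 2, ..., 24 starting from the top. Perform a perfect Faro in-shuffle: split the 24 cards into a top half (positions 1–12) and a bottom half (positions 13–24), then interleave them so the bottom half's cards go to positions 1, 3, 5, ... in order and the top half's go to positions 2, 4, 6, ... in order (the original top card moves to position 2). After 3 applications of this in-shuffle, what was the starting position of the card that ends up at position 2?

Work backwards from position 2, undoing one in-shuffle at a time:
2 ← 1 ← 13 ← 19
So the card now at position 2 started at position 19.

19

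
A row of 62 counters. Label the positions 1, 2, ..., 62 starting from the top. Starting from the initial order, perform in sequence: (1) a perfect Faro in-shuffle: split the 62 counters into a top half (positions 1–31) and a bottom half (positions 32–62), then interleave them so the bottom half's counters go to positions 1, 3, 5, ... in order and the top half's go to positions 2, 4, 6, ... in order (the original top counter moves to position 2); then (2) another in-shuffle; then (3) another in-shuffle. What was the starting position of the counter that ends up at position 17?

10

Undo the operations in reverse order, starting from position 17:
  undo op 3 (in-shuffle, from bottom half): 17 ← 40
  undo op 2 (in-shuffle, from top half): 40 ← 20
  undo op 1 (in-shuffle, from top half): 20 ← 10
So the counter at position 17 came from original position 10.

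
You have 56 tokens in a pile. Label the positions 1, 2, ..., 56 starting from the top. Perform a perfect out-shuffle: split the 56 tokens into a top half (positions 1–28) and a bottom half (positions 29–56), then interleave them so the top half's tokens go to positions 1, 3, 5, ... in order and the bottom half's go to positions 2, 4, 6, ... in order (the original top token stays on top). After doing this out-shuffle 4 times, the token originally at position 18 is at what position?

Track the token's position through each out-shuffle:
18 → 35 → 14 → 27 → 53

53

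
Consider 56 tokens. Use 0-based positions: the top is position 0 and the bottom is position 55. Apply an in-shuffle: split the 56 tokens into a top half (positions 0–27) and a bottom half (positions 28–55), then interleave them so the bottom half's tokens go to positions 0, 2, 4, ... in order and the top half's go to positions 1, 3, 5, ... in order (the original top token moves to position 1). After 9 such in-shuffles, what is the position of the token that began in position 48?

7

Track the token's position through each in-shuffle:
48 → 40 → 24 → 49 → 42 → 28 → 0 → 1 → 3 → 7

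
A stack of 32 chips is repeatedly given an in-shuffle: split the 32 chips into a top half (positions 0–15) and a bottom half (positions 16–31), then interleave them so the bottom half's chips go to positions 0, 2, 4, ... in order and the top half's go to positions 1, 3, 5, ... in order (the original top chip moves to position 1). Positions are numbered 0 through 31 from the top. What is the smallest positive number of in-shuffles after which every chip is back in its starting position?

10

The in-shuffle permutes the 32 positions with cycle lengths [2, 10, 10, 10].
Every chip is home exactly when every cycle has completed a whole number of laps, i.e. after lcm(2, 10) = 10 in-shuffles.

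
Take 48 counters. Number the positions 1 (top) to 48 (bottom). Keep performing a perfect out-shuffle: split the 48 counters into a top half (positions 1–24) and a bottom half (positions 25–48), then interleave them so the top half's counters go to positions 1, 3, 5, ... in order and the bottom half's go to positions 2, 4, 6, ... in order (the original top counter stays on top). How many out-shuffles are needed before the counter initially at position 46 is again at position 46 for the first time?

23

Follow position 46 under repeated out-shuffles:
46 → 44 → 40 → 32 → 16 → 31 → 14 → 27 → ... → 46 (length 23)
It first returns after 23 out-shuffles.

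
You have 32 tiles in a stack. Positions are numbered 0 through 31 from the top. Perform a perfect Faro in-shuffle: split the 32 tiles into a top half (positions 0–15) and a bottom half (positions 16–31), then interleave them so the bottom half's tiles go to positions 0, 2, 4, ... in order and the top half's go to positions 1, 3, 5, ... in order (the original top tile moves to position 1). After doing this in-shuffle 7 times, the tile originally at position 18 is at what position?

Track the tile's position through each in-shuffle:
18 → 4 → 9 → 19 → 6 → 13 → 27 → 22

22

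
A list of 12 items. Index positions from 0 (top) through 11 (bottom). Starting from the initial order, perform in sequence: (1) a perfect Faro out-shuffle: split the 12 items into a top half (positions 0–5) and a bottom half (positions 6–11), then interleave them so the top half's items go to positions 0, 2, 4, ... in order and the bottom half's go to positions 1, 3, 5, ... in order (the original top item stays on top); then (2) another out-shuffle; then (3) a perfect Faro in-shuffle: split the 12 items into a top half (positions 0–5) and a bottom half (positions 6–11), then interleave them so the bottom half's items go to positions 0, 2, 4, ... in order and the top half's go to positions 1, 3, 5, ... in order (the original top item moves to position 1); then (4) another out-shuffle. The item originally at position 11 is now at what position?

9

Track the item from position 11 forward through each operation:
  after op 1 (out-shuffle): 11 → 11
  after op 2 (out-shuffle): 11 → 11
  after op 3 (in-shuffle): 11 → 10
  after op 4 (out-shuffle): 10 → 9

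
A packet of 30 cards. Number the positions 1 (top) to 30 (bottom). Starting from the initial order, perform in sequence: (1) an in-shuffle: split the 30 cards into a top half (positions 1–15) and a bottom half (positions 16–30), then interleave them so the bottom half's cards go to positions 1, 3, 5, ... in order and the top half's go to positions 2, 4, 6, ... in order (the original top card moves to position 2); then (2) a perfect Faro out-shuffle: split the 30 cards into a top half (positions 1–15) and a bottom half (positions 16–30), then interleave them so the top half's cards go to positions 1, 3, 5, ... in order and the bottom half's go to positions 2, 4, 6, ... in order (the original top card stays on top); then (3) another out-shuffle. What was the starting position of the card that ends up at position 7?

24

Undo the operations in reverse order, starting from position 7:
  undo op 3 (out-shuffle, from top half): 7 ← 4
  undo op 2 (out-shuffle, from bottom half): 4 ← 17
  undo op 1 (in-shuffle, from bottom half): 17 ← 24
So the card at position 7 came from original position 24.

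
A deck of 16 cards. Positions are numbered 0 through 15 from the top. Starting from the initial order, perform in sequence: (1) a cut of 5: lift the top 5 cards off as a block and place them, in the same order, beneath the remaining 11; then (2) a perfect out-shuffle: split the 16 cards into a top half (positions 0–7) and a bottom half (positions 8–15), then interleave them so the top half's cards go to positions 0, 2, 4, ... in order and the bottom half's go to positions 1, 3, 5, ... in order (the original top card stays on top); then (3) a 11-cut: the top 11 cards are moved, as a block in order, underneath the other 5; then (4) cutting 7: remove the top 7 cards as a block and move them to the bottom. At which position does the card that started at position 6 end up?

0

Track the card from position 6 forward through each operation:
  after op 1 (cut 5): 6 → 1
  after op 2 (out-shuffle): 1 → 2
  after op 3 (cut 11): 2 → 7
  after op 4 (cut 7): 7 → 0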